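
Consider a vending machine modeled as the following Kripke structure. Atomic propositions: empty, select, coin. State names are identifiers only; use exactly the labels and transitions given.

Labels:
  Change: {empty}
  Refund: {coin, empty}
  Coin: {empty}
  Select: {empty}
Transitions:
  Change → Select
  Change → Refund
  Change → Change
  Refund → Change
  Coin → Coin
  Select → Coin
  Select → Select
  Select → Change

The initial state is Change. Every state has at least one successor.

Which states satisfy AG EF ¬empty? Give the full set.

States satisfying EF ¬empty: ∅.
States satisfying AG EF ¬empty: ∅.

none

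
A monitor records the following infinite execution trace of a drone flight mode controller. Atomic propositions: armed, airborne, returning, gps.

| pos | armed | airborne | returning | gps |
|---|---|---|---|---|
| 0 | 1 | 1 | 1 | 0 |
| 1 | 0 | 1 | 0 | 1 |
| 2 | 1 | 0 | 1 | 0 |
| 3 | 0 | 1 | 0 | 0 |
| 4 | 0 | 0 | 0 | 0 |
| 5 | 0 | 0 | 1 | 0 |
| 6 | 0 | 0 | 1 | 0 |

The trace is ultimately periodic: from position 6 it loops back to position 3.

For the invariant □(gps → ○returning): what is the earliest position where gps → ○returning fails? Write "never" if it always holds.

never

gps → ○returning holds at every position 0..6, and those are all the positions the trace ever visits, so the invariant □(gps → ○returning) is never violated.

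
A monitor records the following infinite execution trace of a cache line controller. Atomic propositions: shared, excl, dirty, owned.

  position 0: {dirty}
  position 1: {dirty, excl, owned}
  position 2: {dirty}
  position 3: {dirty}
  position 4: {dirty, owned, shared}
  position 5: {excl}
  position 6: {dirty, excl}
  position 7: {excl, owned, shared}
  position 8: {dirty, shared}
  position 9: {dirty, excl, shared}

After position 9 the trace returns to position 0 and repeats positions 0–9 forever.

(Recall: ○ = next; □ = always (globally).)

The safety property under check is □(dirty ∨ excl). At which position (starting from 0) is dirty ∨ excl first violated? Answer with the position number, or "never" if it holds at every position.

never

dirty ∨ excl holds at every position 0..9, and those are all the positions the trace ever visits, so the invariant □(dirty ∨ excl) is never violated.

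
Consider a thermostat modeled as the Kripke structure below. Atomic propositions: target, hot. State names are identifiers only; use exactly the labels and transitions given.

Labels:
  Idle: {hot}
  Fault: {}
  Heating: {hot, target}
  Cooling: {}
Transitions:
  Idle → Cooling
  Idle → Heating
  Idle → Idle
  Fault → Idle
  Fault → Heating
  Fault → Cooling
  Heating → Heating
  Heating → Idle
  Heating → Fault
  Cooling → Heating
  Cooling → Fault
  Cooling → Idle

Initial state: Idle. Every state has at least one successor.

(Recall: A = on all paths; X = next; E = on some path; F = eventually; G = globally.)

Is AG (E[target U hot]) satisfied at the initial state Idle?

Does not hold

States satisfying E[target U hot]: {Idle, Heating}.
States satisfying AG (E[target U hot]): ∅.
Cooling is reachable from Idle and violates E[target U hot], so AG fails at Idle.
Idle ∉ Sat(AG (E[target U hot])).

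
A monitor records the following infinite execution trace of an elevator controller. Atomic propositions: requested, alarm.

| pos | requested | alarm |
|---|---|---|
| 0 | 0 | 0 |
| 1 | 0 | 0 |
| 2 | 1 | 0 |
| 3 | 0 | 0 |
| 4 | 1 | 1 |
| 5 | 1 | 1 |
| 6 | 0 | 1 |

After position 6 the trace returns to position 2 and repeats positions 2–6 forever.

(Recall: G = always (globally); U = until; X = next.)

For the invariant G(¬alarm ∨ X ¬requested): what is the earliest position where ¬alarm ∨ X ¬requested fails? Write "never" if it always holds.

4

Check ¬alarm ∨ X ¬requested at each position in order: 0 ✓, 1 ✓, 2 ✓, 3 ✓.
At position 4 the labels are {alarm, requested} and the next position 5 has {alarm, requested}, so ¬alarm ∨ X ¬requested is false there. This is the first violation.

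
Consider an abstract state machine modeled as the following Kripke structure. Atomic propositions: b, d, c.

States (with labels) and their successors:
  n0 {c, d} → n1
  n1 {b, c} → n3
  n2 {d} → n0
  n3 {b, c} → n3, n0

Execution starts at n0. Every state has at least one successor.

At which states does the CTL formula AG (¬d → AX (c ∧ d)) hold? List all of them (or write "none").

States satisfying ¬d → AX (c ∧ d): {n0, n2}.
States satisfying AG (¬d → AX (c ∧ d)): ∅.

none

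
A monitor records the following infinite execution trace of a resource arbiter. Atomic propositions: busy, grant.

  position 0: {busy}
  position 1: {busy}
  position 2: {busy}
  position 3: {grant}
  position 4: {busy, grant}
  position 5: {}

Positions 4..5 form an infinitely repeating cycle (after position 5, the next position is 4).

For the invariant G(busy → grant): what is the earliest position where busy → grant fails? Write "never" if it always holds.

At position 0 the labels are {busy}, so busy → grant is false there. This is the first violation.

0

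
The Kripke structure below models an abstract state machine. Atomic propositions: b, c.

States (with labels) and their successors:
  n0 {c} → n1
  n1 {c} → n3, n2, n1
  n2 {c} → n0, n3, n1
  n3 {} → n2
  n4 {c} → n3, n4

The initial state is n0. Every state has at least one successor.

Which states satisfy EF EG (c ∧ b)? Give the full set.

States satisfying EG (c ∧ b): ∅.
States satisfying EF EG (c ∧ b): ∅.

none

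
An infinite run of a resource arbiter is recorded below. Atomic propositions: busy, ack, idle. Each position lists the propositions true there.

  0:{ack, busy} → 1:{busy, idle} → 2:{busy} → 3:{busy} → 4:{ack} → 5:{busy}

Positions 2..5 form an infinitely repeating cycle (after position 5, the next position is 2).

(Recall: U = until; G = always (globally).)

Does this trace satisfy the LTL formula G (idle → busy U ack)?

idle → busy U ack holds at every position 0..5, and those are all positions ever visited, so G (idle → busy U ack) holds.
Positions where idle holds: 1.
Check busy U ack at each: 1→ok.

Holds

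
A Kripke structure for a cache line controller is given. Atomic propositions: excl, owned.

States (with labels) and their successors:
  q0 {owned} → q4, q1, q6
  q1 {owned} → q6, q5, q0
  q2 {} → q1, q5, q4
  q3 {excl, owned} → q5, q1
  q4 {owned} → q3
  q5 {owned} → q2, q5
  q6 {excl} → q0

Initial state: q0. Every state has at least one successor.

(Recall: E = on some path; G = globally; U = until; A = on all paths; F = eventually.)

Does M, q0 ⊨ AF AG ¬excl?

Does not hold

States satisfying AG ¬excl: ∅.
States satisfying AF AG ¬excl: ∅.
There is a path from q0 along which AG ¬excl never holds.
q0 ∉ Sat(AF AG ¬excl).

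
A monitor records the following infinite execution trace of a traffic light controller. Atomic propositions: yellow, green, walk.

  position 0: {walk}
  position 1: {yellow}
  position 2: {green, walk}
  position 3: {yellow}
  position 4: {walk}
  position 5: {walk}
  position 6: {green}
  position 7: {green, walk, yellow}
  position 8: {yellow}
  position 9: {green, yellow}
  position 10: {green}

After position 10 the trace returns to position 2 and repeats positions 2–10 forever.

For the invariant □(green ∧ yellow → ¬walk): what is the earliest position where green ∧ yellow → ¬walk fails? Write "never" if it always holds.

Check green ∧ yellow → ¬walk at each position in order: 0 ✓, 1 ✓, 2 ✓, 3 ✓, 4 ✓, 5 ✓, 6 ✓.
At position 7 the labels are {green, walk, yellow}, so green ∧ yellow → ¬walk is false there. This is the first violation.

7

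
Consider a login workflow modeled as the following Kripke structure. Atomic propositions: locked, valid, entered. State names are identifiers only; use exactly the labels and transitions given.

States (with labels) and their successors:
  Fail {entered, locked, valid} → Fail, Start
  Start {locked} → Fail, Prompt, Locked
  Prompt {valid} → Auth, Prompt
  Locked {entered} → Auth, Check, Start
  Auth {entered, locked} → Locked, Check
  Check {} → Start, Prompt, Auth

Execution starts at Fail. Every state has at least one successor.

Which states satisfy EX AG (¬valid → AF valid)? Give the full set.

none

States satisfying AG (¬valid → AF valid): ∅.
States satisfying EX AG (¬valid → AF valid): ∅.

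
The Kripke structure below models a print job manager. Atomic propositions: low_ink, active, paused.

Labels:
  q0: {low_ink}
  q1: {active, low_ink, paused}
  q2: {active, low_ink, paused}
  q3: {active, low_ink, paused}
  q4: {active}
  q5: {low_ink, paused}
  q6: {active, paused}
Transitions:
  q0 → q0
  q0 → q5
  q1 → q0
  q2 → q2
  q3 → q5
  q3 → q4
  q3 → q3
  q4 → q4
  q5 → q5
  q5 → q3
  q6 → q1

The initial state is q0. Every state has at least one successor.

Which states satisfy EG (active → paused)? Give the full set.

States satisfying active → paused: {q0, q1, q2, q3, q5, q6}.
States satisfying EG (active → paused): {q0, q1, q2, q3, q5, q6}.

{q0, q1, q2, q3, q5, q6}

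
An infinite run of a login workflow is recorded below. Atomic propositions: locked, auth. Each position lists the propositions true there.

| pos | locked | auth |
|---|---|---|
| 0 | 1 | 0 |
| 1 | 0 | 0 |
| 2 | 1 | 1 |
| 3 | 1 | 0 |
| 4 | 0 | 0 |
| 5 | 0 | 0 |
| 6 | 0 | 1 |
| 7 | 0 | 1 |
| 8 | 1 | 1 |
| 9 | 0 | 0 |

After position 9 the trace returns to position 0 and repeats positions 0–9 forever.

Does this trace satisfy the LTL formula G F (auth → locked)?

F (auth → locked) holds at every position 0..9, and those are all positions ever visited, so G F (auth → locked) holds.

Holds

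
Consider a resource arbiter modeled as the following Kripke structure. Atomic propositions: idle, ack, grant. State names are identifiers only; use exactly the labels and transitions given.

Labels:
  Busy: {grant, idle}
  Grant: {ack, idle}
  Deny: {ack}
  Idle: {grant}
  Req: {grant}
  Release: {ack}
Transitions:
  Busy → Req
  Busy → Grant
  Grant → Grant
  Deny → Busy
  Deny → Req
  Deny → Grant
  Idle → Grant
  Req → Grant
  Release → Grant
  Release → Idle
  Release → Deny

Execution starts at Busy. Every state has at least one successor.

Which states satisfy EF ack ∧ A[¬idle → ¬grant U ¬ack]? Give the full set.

{Busy, Idle, Req}

States satisfying ack: {Grant, Deny, Release}.
States satisfying EF ack: {Busy, Grant, Deny, Idle, Req, Release}.
States satisfying ¬idle → ¬grant: {Busy, Grant, Deny, Release}.
States satisfying ¬ack: {Busy, Idle, Req}.
States satisfying A[¬idle → ¬grant U ¬ack]: {Busy, Idle, Req}.
States satisfying EF ack ∧ A[¬idle → ¬grant U ¬ack]: {Busy, Idle, Req}.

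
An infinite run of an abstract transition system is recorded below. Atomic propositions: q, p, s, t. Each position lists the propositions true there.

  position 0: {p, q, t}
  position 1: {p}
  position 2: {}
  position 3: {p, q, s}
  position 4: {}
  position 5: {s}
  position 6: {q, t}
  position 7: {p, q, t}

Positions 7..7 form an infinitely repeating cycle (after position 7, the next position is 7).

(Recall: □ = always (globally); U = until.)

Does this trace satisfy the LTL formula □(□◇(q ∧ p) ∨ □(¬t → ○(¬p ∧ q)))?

□◇(q ∧ p) ∨ □(¬t → ○(¬p ∧ q)) holds at every position 0..7, and those are all positions ever visited, so □(□◇(q ∧ p) ∨ □(¬t → ○(¬p ∧ q))) holds.

Yes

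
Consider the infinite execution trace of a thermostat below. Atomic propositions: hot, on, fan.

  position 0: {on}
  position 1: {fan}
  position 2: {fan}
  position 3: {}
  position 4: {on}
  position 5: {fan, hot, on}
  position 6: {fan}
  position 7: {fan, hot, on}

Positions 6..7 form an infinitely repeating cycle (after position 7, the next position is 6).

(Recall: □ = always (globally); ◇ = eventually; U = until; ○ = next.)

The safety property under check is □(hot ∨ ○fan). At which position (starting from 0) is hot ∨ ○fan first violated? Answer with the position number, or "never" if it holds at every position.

2

Check hot ∨ ○fan at each position in order: 0 ✓, 1 ✓.
At position 2 the labels are {fan} and the next position 3 has {}, so hot ∨ ○fan is false there. This is the first violation.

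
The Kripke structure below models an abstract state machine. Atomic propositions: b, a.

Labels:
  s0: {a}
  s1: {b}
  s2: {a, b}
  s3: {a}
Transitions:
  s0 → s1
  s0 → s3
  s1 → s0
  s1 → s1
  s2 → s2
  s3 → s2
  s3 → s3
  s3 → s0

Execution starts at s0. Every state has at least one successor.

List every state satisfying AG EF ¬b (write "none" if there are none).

States satisfying EF ¬b: {s0, s1, s3}.
States satisfying AG EF ¬b: ∅.

none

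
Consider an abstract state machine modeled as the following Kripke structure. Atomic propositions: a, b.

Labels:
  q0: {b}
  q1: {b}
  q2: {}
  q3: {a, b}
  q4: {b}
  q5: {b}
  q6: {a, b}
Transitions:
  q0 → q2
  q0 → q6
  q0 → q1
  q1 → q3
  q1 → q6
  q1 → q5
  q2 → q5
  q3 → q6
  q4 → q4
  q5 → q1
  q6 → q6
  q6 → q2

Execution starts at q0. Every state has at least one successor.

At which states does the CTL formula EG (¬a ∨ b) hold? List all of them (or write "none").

States satisfying ¬a ∨ b: {q0, q1, q2, q3, q4, q5, q6}.
States satisfying EG (¬a ∨ b): {q0, q1, q2, q3, q4, q5, q6}.

{q0, q1, q2, q3, q4, q5, q6}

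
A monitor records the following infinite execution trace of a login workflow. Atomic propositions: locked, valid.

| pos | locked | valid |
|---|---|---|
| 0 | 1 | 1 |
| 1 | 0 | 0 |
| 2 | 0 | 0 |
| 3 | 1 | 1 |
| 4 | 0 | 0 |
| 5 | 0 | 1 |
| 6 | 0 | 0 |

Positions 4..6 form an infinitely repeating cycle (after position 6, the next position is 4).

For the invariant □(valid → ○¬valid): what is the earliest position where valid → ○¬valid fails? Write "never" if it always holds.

valid → ○¬valid holds at every position 0..6, and those are all the positions the trace ever visits, so the invariant □(valid → ○¬valid) is never violated.

never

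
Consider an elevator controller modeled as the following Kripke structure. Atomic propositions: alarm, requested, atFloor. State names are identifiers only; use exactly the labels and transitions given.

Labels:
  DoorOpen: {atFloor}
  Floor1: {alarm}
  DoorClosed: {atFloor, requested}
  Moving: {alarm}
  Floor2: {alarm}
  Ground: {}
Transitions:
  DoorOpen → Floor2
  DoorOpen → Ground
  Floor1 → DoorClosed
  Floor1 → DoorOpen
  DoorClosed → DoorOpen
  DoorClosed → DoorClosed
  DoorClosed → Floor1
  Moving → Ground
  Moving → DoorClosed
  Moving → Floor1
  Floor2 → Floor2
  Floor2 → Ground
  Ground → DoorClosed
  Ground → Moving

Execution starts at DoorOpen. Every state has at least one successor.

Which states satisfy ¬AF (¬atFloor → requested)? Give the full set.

{Moving, Floor2, Ground}

States satisfying ¬atFloor → requested: {DoorOpen, DoorClosed}.
States satisfying AF (¬atFloor → requested): {DoorOpen, Floor1, DoorClosed}.
States satisfying ¬AF (¬atFloor → requested): {Moving, Floor2, Ground}.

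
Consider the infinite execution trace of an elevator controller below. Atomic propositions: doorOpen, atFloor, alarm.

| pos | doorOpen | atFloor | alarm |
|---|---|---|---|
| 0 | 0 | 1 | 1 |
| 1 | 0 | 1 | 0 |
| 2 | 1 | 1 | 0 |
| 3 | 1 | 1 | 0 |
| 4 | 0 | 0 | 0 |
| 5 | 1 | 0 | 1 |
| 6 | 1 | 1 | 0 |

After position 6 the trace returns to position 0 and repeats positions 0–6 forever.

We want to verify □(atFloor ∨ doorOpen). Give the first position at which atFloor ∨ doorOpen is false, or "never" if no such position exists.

Check atFloor ∨ doorOpen at each position in order: 0 ✓, 1 ✓, 2 ✓, 3 ✓.
At position 4 the labels are {}, so atFloor ∨ doorOpen is false there. This is the first violation.

4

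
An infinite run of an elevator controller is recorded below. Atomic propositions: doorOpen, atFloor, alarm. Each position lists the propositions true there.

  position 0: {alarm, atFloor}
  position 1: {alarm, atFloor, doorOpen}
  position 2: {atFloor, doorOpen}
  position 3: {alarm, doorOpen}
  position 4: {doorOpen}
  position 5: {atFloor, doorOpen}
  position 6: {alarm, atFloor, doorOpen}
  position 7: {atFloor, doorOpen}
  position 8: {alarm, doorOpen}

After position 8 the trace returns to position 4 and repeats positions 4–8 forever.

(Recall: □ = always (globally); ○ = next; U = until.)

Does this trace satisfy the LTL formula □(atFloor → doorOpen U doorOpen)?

Does not hold

atFloor → doorOpen U doorOpen must hold at every position from 0 onward. It fails at position 0, so □(atFloor → doorOpen U doorOpen) is false.
Positions where atFloor holds: 0, 1, 2, 5, 6, 7.
Check doorOpen U doorOpen at each: 0→fails, 1→ok, 2→ok, 5→ok, 6→ok, 7→ok.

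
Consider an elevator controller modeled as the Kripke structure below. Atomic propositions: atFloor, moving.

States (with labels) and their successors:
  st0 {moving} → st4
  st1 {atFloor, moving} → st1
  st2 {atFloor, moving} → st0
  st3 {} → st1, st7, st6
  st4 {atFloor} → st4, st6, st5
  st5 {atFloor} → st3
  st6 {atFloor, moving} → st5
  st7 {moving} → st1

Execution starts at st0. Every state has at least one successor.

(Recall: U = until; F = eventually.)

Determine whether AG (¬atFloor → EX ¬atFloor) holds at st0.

States satisfying ¬atFloor → EX ¬atFloor: {st1, st2, st3, st4, st5, st6}.
States satisfying AG (¬atFloor → EX ¬atFloor): {st1}.
st0 is reachable from st0 and violates ¬atFloor → EX ¬atFloor, so AG fails at st0.
st0 ∉ Sat(AG (¬atFloor → EX ¬atFloor)).

Does not hold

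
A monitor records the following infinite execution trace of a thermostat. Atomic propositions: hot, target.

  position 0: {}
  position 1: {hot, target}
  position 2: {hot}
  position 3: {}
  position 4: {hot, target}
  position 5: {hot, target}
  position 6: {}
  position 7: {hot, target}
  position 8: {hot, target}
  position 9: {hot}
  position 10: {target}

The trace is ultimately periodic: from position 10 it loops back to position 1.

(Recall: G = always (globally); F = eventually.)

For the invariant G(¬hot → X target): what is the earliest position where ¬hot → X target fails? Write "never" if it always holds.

never

¬hot → X target holds at every position 0..10, and those are all the positions the trace ever visits, so the invariant G(¬hot → X target) is never violated.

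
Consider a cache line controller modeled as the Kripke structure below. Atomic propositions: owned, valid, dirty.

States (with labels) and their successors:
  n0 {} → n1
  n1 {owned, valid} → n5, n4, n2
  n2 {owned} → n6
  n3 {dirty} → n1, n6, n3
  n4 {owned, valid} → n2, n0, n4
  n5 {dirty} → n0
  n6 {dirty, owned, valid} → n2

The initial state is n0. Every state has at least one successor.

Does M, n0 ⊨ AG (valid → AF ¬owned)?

States satisfying valid → AF ¬owned: {n0, n2, n3, n5}.
States satisfying AG (valid → AF ¬owned): ∅.
n1 is reachable from n0 and violates valid → AF ¬owned, so AG fails at n0.
n0 ∉ Sat(AG (valid → AF ¬owned)).

Violated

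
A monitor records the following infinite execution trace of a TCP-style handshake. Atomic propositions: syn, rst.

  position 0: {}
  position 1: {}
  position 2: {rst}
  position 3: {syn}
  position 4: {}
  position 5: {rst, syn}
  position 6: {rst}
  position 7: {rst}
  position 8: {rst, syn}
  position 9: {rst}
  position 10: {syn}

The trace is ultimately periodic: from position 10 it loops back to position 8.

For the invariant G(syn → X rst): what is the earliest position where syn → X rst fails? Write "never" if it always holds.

3

Check syn → X rst at each position in order: 0 ✓, 1 ✓, 2 ✓.
At position 3 the labels are {syn} and the next position 4 has {}, so syn → X rst is false there. This is the first violation.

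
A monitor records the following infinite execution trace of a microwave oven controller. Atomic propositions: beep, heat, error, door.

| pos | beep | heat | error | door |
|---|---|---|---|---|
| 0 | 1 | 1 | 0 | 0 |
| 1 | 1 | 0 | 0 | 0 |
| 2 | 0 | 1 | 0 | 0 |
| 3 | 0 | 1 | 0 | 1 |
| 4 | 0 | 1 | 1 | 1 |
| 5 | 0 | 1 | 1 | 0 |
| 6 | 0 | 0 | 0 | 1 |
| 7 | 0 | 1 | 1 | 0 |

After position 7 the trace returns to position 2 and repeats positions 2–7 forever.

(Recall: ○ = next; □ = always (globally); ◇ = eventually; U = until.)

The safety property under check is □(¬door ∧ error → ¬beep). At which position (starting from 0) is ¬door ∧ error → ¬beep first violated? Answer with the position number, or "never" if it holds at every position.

never

¬door ∧ error → ¬beep holds at every position 0..7, and those are all the positions the trace ever visits, so the invariant □(¬door ∧ error → ¬beep) is never violated.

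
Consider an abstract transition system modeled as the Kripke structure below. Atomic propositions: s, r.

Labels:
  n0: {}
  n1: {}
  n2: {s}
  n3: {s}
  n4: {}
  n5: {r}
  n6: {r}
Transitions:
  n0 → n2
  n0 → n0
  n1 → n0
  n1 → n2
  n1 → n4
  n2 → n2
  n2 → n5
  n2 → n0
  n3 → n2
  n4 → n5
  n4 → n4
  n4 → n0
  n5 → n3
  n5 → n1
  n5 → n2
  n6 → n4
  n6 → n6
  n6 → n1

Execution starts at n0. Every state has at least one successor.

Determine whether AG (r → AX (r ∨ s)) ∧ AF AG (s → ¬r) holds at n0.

States satisfying r → AX (r ∨ s): {n0, n1, n2, n3, n4}.
States satisfying AG (r → AX (r ∨ s)): ∅.
States satisfying AG (s → ¬r): {n0, n1, n2, n3, n4, n5, n6}.
States satisfying AF AG (s → ¬r): {n0, n1, n2, n3, n4, n5, n6}.
States satisfying AG (r → AX (r ∨ s)) ∧ AF AG (s → ¬r): ∅.
n0 ∉ Sat(AG (r → AX (r ∨ s)) ∧ AF AG (s → ¬r)).

No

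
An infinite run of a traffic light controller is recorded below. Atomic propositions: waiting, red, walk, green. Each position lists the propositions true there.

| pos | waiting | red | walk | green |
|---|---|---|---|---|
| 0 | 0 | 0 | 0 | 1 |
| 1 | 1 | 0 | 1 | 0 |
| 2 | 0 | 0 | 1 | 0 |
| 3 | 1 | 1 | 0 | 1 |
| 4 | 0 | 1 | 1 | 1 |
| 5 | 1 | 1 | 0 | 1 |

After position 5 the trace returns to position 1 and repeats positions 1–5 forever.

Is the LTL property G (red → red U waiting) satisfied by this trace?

Holds

red → red U waiting holds at every position 0..5, and those are all positions ever visited, so G (red → red U waiting) holds.
Positions where red holds: 3, 4, 5.
Check red U waiting at each: 3→ok, 4→ok, 5→ok.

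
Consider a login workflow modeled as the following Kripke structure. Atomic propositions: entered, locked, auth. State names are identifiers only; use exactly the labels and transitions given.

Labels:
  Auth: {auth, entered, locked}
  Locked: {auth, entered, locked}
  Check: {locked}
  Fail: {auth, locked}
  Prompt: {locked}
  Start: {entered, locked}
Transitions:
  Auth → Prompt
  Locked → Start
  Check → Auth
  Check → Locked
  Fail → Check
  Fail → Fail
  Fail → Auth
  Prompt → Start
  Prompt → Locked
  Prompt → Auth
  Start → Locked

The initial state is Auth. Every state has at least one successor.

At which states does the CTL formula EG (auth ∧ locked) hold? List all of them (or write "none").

States satisfying auth ∧ locked: {Auth, Locked, Fail}.
States satisfying EG (auth ∧ locked): {Fail}.

{Fail}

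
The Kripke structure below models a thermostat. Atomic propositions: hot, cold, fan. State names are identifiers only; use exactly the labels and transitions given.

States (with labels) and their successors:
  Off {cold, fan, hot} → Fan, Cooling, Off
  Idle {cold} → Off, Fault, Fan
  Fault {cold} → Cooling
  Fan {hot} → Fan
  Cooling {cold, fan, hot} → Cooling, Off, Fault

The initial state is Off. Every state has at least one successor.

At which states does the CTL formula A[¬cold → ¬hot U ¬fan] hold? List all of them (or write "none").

{Idle, Fault, Fan}

States satisfying ¬cold → ¬hot: {Off, Idle, Fault, Cooling}.
States satisfying ¬fan: {Idle, Fault, Fan}.
States satisfying A[¬cold → ¬hot U ¬fan]: {Idle, Fault, Fan}.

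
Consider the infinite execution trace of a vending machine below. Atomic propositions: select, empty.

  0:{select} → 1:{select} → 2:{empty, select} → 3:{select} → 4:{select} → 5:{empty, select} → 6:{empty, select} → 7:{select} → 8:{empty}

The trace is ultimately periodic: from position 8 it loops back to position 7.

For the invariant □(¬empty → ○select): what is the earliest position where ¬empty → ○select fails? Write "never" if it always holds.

Check ¬empty → ○select at each position in order: 0 ✓, 1 ✓, 2 ✓, 3 ✓, 4 ✓, 5 ✓, 6 ✓.
At position 7 the labels are {select} and the next position 8 has {empty}, so ¬empty → ○select is false there. This is the first violation.

7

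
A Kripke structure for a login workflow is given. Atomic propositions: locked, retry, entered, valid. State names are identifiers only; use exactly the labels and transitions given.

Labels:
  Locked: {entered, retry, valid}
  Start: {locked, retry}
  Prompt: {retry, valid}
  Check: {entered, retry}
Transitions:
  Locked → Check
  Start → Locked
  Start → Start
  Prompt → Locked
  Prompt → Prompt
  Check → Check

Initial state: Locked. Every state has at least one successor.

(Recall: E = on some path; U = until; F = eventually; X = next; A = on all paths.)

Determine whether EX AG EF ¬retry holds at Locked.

Violated

States satisfying AG EF ¬retry: ∅.
States satisfying EX AG EF ¬retry: ∅.
No suitable path/successor from Locked witnesses the formula.
Locked ∉ Sat(EX AG EF ¬retry).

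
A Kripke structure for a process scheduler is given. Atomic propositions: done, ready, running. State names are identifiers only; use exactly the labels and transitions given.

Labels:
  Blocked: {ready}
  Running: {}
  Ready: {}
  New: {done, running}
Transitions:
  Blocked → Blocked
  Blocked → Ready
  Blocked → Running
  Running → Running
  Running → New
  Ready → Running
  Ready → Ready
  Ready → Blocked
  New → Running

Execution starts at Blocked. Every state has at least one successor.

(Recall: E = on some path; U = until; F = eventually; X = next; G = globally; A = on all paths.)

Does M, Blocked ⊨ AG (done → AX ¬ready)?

Yes

States satisfying done → AX ¬ready: {Blocked, Running, Ready, New}.
States satisfying AG (done → AX ¬ready): {Blocked, Running, Ready, New}.
Every state reachable from Blocked satisfies done → AX ¬ready.
Blocked ∈ Sat(AG (done → AX ¬ready)).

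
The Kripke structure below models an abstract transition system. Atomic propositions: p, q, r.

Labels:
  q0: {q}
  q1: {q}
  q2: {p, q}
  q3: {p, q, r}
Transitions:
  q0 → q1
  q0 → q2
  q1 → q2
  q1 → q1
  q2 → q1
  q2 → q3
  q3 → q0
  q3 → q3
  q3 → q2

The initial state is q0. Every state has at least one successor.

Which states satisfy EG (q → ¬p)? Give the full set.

States satisfying q → ¬p: {q0, q1}.
States satisfying EG (q → ¬p): {q0, q1}.

{q0, q1}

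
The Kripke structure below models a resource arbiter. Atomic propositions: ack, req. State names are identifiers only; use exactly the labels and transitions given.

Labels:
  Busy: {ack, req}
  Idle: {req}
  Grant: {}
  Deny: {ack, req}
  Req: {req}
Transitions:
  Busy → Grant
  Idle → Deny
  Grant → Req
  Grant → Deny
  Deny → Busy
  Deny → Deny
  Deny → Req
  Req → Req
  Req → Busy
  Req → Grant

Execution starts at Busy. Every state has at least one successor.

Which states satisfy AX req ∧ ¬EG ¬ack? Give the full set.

States satisfying req: {Busy, Idle, Deny, Req}.
States satisfying AX req: {Idle, Grant, Deny}.
States satisfying ¬ack: {Idle, Grant, Req}.
States satisfying EG ¬ack: {Grant, Req}.
States satisfying ¬EG ¬ack: {Busy, Idle, Deny}.
States satisfying AX req ∧ ¬EG ¬ack: {Idle, Deny}.

{Idle, Deny}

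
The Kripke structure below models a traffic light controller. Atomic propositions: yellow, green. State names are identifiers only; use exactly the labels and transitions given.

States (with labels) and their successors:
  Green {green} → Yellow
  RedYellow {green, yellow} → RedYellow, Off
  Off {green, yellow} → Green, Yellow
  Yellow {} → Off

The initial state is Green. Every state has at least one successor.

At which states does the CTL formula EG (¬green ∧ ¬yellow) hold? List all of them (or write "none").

none

States satisfying ¬green ∧ ¬yellow: {Yellow}.
States satisfying EG (¬green ∧ ¬yellow): ∅.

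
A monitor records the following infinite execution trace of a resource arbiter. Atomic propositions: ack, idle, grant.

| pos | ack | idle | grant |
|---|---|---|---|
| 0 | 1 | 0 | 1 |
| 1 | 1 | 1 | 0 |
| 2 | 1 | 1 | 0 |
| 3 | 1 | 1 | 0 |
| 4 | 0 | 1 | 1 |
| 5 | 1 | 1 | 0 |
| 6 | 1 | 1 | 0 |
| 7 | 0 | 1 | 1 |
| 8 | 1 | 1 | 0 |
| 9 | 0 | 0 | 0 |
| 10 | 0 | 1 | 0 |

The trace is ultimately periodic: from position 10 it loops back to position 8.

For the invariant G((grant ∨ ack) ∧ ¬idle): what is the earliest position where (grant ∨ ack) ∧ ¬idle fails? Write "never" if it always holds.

Check (grant ∨ ack) ∧ ¬idle at each position in order: 0 ✓.
At position 1 the labels are {ack, idle}, so (grant ∨ ack) ∧ ¬idle is false there. This is the first violation.

1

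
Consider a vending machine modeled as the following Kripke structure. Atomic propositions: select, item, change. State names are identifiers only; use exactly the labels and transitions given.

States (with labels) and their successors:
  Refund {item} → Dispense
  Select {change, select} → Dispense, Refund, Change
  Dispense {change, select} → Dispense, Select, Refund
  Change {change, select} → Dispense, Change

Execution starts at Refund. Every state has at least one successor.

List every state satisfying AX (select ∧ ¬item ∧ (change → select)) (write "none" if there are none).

States satisfying select ∧ ¬item ∧ (change → select): {Select, Dispense, Change}.
States satisfying AX (select ∧ ¬item ∧ (change → select)): {Refund, Change}.

{Refund, Change}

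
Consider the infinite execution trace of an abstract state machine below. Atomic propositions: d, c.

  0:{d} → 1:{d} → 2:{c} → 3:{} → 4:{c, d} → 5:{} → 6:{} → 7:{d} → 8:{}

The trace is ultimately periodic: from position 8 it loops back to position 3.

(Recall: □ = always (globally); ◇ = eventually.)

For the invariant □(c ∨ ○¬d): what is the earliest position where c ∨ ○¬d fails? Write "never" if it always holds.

At position 0 the labels are {d} and the next position 1 has {d}, so c ∨ ○¬d is false there. This is the first violation.

0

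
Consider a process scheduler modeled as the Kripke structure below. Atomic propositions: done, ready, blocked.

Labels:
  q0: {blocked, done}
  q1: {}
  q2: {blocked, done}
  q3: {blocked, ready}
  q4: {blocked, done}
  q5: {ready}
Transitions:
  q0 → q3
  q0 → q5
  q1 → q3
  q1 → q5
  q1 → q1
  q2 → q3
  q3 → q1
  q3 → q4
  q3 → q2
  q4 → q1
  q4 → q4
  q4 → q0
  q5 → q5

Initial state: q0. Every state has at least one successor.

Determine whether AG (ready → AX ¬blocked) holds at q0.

States satisfying ready → AX ¬blocked: {q0, q1, q2, q4, q5}.
States satisfying AG (ready → AX ¬blocked): {q5}.
q3 is reachable from q0 and violates ready → AX ¬blocked, so AG fails at q0.
q0 ∉ Sat(AG (ready → AX ¬blocked)).

Violated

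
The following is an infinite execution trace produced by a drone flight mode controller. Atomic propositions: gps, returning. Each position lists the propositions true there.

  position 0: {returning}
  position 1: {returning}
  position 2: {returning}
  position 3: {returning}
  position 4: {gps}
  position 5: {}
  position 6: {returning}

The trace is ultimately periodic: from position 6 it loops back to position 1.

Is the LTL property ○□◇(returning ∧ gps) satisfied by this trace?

The position after 0 is 1; □◇(returning ∧ gps) is false there.

Does not hold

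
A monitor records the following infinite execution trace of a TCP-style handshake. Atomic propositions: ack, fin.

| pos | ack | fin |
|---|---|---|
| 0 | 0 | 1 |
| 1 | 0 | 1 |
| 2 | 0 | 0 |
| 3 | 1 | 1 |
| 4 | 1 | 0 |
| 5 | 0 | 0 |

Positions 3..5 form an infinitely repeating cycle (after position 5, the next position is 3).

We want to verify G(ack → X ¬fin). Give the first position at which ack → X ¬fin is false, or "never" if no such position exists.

never

ack → X ¬fin holds at every position 0..5, and those are all the positions the trace ever visits, so the invariant G(ack → X ¬fin) is never violated.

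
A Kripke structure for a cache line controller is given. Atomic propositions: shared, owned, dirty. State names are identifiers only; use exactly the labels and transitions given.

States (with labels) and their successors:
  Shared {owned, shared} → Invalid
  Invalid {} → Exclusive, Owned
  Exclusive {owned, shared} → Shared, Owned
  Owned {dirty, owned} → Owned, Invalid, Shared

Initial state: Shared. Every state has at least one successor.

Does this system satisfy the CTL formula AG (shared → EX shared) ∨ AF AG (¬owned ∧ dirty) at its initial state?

No

States satisfying shared → EX shared: {Invalid, Exclusive, Owned}.
States satisfying AG (shared → EX shared): ∅.
States satisfying AG (¬owned ∧ dirty): ∅.
States satisfying AF AG (¬owned ∧ dirty): ∅.
States satisfying AG (shared → EX shared) ∨ AF AG (¬owned ∧ dirty): ∅.
Shared ∉ Sat(AG (shared → EX shared) ∨ AF AG (¬owned ∧ dirty)).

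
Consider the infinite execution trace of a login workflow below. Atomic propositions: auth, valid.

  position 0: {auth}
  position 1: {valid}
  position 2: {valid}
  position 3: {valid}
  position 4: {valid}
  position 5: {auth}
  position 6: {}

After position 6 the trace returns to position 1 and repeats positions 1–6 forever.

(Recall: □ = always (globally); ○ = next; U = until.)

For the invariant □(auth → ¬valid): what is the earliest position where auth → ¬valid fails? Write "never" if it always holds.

never

auth → ¬valid holds at every position 0..6, and those are all the positions the trace ever visits, so the invariant □(auth → ¬valid) is never violated.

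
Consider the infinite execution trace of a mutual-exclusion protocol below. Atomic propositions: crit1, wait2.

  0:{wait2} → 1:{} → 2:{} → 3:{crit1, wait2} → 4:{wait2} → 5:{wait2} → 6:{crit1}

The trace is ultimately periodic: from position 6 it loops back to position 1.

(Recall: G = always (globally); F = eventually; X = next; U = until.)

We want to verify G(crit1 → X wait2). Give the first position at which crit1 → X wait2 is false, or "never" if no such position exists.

6

Check crit1 → X wait2 at each position in order: 0 ✓, 1 ✓, 2 ✓, 3 ✓, 4 ✓, 5 ✓.
At position 6 the labels are {crit1} and the next position 1 has {}, so crit1 → X wait2 is false there. This is the first violation.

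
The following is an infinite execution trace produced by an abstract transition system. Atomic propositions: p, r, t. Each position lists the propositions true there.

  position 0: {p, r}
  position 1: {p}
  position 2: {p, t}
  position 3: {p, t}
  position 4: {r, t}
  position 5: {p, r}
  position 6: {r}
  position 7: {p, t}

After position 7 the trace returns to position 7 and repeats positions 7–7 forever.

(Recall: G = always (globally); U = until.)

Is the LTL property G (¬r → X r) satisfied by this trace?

¬r → X r must hold at every position from 0 onward. It fails at position 1, so G (¬r → X r) is false.
Positions where ¬r holds: 1, 2, 3, 7.
Check X r at each: 1→fails, 2→fails, 3→ok, 7→fails.

No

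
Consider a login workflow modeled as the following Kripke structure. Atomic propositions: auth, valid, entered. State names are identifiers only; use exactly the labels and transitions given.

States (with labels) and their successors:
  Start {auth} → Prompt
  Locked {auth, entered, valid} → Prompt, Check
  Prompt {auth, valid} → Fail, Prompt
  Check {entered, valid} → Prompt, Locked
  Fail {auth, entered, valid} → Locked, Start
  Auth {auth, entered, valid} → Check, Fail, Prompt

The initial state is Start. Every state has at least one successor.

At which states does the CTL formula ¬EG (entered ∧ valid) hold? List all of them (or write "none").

{Start, Prompt}

States satisfying entered ∧ valid: {Locked, Check, Fail, Auth}.
States satisfying EG (entered ∧ valid): {Locked, Check, Fail, Auth}.
States satisfying ¬EG (entered ∧ valid): {Start, Prompt}.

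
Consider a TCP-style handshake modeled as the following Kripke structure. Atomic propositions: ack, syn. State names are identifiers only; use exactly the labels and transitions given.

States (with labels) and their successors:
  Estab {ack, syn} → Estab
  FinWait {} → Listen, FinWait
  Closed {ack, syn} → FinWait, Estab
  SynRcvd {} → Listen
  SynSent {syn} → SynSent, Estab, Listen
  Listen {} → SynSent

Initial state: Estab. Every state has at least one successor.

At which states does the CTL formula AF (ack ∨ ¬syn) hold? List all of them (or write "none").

States satisfying ack ∨ ¬syn: {Estab, FinWait, Closed, SynRcvd, Listen}.
States satisfying AF (ack ∨ ¬syn): {Estab, FinWait, Closed, SynRcvd, Listen}.

{Estab, FinWait, Closed, SynRcvd, Listen}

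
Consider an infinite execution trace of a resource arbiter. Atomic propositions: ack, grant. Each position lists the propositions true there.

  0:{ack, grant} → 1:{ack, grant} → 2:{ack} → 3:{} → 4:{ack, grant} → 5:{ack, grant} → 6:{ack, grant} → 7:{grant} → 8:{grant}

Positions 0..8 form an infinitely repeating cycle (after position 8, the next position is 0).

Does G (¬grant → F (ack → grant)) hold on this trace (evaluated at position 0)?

Yes

¬grant → F (ack → grant) holds at every position 0..8, and those are all positions ever visited, so G (¬grant → F (ack → grant)) holds.
Positions where ¬grant holds: 2, 3.
Check F (ack → grant) at each: 2→ok, 3→ok.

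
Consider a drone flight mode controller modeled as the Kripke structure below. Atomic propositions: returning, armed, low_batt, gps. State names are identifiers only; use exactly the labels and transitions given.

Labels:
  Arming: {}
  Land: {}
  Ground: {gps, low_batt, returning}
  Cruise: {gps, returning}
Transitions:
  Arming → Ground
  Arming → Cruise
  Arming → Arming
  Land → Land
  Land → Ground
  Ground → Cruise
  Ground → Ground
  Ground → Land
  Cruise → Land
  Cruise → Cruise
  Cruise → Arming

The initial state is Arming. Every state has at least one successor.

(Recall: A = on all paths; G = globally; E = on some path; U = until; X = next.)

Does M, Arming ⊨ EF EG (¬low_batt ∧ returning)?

Yes

States satisfying EG (¬low_batt ∧ returning): {Cruise}.
States satisfying EF EG (¬low_batt ∧ returning): {Arming, Land, Ground, Cruise}.
Some path from Arming reaches a state where EG (¬low_batt ∧ returning) holds.
Arming ∈ Sat(EF EG (¬low_batt ∧ returning)).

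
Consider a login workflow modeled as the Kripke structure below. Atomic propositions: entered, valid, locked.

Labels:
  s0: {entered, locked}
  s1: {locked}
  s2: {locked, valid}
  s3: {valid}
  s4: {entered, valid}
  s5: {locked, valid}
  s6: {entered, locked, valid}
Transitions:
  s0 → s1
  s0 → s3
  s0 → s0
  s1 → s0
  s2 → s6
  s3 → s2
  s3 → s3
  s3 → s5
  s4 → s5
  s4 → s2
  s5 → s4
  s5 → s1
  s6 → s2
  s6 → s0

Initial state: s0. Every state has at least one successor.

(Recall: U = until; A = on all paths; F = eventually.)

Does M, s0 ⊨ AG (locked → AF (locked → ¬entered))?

States satisfying locked → AF (locked → ¬entered): {s1, s2, s3, s4, s5}.
States satisfying AG (locked → AF (locked → ¬entered)): ∅.
s0 is reachable from s0 and violates locked → AF (locked → ¬entered), so AG fails at s0.
s0 ∉ Sat(AG (locked → AF (locked → ¬entered))).

Does not hold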